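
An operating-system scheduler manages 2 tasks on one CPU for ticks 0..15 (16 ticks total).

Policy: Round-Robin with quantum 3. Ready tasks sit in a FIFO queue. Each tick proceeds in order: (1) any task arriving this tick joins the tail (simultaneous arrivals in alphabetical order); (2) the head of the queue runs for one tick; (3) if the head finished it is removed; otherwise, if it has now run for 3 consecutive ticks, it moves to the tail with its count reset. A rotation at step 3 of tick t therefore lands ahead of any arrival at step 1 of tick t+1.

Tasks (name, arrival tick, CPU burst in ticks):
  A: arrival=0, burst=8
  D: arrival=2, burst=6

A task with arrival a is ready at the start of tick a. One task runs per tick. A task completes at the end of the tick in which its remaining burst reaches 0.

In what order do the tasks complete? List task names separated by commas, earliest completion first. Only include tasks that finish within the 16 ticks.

t=0: queue=[A] q_used=0 → run A
t=1: queue=[A] q_used=1 → run A
t=2: queue=[A,D] q_used=2 → run A
t=3: queue=[D,A] q_used=0 → run D
t=4: queue=[D,A] q_used=1 → run D
t=5: queue=[D,A] q_used=2 → run D
t=6: queue=[A,D] q_used=0 → run A
t=7: queue=[A,D] q_used=1 → run A
t=8: queue=[A,D] q_used=2 → run A
t=9: queue=[D,A] q_used=0 → run D
t=10: queue=[D,A] q_used=1 → run D
t=11: queue=[D,A] q_used=2 → run D
t=12: queue=[A] q_used=0 → run A
t=13: queue=[A] q_used=1 → run A
t=14: (idle)
t=15: (idle)

completion order = D, A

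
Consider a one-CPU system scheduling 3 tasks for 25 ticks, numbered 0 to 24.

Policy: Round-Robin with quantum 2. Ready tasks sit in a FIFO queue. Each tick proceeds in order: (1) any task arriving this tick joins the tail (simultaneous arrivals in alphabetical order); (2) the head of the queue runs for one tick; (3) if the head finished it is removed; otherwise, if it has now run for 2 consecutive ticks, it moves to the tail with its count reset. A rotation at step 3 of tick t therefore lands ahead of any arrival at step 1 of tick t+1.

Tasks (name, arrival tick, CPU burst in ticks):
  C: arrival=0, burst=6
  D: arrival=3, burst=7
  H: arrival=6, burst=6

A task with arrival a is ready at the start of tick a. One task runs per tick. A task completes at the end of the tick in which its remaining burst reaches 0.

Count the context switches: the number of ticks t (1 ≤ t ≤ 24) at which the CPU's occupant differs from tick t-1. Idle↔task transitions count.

context switches = 9

t=0: queue=[C] q_used=0 → run C
t=1: queue=[C] q_used=1 → run C
t=2: queue=[C] q_used=0 → run C
t=3: queue=[C,D] q_used=1 → run C
t=4: queue=[D,C] q_used=0 → run D
t=5: queue=[D,C] q_used=1 → run D
t=6: queue=[C,D,H] q_used=0 → run C
t=7: queue=[C,D,H] q_used=1 → run C
t=8: queue=[D,H] q_used=0 → run D
t=9: queue=[D,H] q_used=1 → run D
t=10: queue=[H,D] q_used=0 → run H
t=11: queue=[H,D] q_used=1 → run H
t=12: queue=[D,H] q_used=0 → run D
t=13: queue=[D,H] q_used=1 → run D
t=14: queue=[H,D] q_used=0 → run H
t=15: queue=[H,D] q_used=1 → run H
t=16: queue=[D,H] q_used=0 → run D
t=17: queue=[H] q_used=0 → run H
t=18: queue=[H] q_used=1 → run H
t=19: (idle)
t=20: (idle)
t=21: (idle)
t=22: (idle)
t=23: (idle)
t=24: (idle)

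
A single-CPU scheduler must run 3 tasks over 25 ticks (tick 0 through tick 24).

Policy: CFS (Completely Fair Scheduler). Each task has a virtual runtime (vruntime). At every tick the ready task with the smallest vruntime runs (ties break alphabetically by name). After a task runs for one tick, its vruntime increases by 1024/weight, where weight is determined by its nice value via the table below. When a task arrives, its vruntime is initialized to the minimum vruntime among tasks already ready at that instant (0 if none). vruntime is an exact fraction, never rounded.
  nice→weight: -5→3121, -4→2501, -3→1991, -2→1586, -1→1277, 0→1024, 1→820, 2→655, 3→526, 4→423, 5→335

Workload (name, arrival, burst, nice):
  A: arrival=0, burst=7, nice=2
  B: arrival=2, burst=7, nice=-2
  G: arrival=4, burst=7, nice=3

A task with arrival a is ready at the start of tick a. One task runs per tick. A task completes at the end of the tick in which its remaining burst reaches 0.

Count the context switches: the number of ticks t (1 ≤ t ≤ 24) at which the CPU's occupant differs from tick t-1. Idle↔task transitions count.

t=0: vr[A=0] → run A
t=1: vr[A=1024/655] → run A
t=2: vr[A=2048/655 B=2048/655] → run A
t=3: vr[A=3072/655 B=2048/655] → run B
t=4: vr[A=3072/655 B=1959424/519415 G=1959424/519415] → run B
t=5: vr[A=3072/655 B=2294784/519415 G=1959424/519415] → run G
t=6: vr[A=3072/655 B=2294784/519415 G=781268992/136606145] → run B
t=7: vr[A=3072/655 B=2630144/519415 G=781268992/136606145] → run A
t=8: vr[A=4096/655 B=2630144/519415 G=781268992/136606145] → run B
t=9: vr[A=4096/655 B=2965504/519415 G=781268992/136606145] → run B
t=10: vr[A=4096/655 B=3300864/519415 G=781268992/136606145] → run G
t=11: vr[A=4096/655 B=3300864/519415 G=1047209472/136606145] → run A
t=12: vr[A=1024/131 B=3300864/519415 G=1047209472/136606145] → run B
t=13: vr[A=1024/131 B=3636224/519415 G=1047209472/136606145] → run B
t=14: vr[A=1024/131 G=1047209472/136606145] → run G
t=15: vr[A=1024/131 G=1313149952/136606145] → run A
t=16: vr[A=6144/655 G=1313149952/136606145] → run A
t=17: vr[G=1313149952/136606145] → run G
t=18: vr[G=1579090432/136606145] → run G
t=19: vr[G=1845030912/136606145] → run G
t=20: vr[G=2110971392/136606145] → run G
t=21: (idle)
t=22: (idle)
t=23: (idle)
t=24: (idle)

context switches = 12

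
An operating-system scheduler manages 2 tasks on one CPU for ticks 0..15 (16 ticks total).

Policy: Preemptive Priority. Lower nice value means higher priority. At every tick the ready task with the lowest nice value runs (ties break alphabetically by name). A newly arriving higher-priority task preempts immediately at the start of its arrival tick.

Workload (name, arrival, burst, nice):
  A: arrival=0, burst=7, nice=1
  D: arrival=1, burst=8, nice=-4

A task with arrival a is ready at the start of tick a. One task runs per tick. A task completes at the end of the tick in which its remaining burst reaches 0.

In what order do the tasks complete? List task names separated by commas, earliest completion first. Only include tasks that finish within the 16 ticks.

t=0: ready={A} → run A
t=1: ready={A,D} → run D
t=2: ready={A,D} → run D
t=3: ready={A,D} → run D
t=4: ready={A,D} → run D
t=5: ready={A,D} → run D
t=6: ready={A,D} → run D
t=7: ready={A,D} → run D
t=8: ready={A,D} → run D
t=9: ready={A} → run A
t=10: ready={A} → run A
t=11: ready={A} → run A
t=12: ready={A} → run A
t=13: ready={A} → run A
t=14: ready={A} → run A
t=15: (idle)

completion order = D, A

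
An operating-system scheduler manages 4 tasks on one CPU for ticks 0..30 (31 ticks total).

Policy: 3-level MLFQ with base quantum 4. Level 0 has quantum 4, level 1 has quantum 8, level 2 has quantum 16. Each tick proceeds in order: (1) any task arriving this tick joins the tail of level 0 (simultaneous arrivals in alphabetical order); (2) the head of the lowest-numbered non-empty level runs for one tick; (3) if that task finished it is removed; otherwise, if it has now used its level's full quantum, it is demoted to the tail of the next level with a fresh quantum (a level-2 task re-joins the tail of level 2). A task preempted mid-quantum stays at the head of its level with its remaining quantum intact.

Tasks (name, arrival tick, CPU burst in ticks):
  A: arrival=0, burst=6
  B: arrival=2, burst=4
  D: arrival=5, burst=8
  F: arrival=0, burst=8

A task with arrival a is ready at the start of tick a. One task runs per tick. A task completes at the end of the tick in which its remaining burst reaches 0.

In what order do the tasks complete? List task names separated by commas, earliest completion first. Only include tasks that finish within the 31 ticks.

t=0: L0/L1/L2 = AF/-/- → run A
t=1: L0/L1/L2 = AF/-/- → run A
t=2: L0/L1/L2 = AFB/-/- → run A
t=3: L0/L1/L2 = AFB/-/- → run A
t=4: L0/L1/L2 = FB/A/- → run F
t=5: L0/L1/L2 = FBD/A/- → run F
t=6: L0/L1/L2 = FBD/A/- → run F
t=7: L0/L1/L2 = FBD/A/- → run F
t=8: L0/L1/L2 = BD/AF/- → run B
t=9: L0/L1/L2 = BD/AF/- → run B
t=10: L0/L1/L2 = BD/AF/- → run B
t=11: L0/L1/L2 = BD/AF/- → run B
t=12: L0/L1/L2 = D/AF/- → run D
t=13: L0/L1/L2 = D/AF/- → run D
t=14: L0/L1/L2 = D/AF/- → run D
t=15: L0/L1/L2 = D/AF/- → run D
t=16: L0/L1/L2 = -/AFD/- → run A
t=17: L0/L1/L2 = -/AFD/- → run A
t=18: L0/L1/L2 = -/FD/- → run F
t=19: L0/L1/L2 = -/FD/- → run F
t=20: L0/L1/L2 = -/FD/- → run F
t=21: L0/L1/L2 = -/FD/- → run F
t=22: L0/L1/L2 = -/D/- → run D
t=23: L0/L1/L2 = -/D/- → run D
t=24: L0/L1/L2 = -/D/- → run D
t=25: L0/L1/L2 = -/D/- → run D
t=26: (idle)
t=27: (idle)
t=28: (idle)
t=29: (idle)
t=30: (idle)

completion order = B, A, F, D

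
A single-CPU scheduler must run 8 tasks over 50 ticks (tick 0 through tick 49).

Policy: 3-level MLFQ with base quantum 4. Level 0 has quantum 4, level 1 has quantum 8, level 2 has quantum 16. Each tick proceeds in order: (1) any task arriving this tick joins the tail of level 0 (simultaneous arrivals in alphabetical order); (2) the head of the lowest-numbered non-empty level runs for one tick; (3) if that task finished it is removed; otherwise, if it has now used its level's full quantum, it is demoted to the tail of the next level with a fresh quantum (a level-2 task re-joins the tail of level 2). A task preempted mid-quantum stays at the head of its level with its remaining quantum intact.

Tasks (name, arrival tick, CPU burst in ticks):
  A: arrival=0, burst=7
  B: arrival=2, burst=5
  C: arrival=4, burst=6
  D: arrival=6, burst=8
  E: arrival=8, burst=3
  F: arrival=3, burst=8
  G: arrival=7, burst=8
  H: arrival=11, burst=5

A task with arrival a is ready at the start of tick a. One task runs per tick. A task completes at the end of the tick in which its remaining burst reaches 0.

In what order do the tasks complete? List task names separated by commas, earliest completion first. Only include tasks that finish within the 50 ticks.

completion order = E, A, B, F, C, D, G, H

t=0: L0/L1/L2 = A/-/- → run A
t=1: L0/L1/L2 = A/-/- → run A
t=2: L0/L1/L2 = AB/-/- → run A
t=3: L0/L1/L2 = ABF/-/- → run A
t=4: L0/L1/L2 = BFC/A/- → run B
t=5: L0/L1/L2 = BFC/A/- → run B
t=6: L0/L1/L2 = BFCD/A/- → run B
t=7: L0/L1/L2 = BFCDG/A/- → run B
t=8: L0/L1/L2 = FCDGE/AB/- → run F
t=9: L0/L1/L2 = FCDGE/AB/- → run F
t=10: L0/L1/L2 = FCDGE/AB/- → run F
t=11: L0/L1/L2 = FCDGEH/AB/- → run F
t=12: L0/L1/L2 = CDGEH/ABF/- → run C
t=13: L0/L1/L2 = CDGEH/ABF/- → run C
t=14: L0/L1/L2 = CDGEH/ABF/- → run C
t=15: L0/L1/L2 = CDGEH/ABF/- → run C
t=16: L0/L1/L2 = DGEH/ABFC/- → run D
t=17: L0/L1/L2 = DGEH/ABFC/- → run D
t=18: L0/L1/L2 = DGEH/ABFC/- → run D
t=19: L0/L1/L2 = DGEH/ABFC/- → run D
t=20: L0/L1/L2 = GEH/ABFCD/- → run G
t=21: L0/L1/L2 = GEH/ABFCD/- → run G
t=22: L0/L1/L2 = GEH/ABFCD/- → run G
t=23: L0/L1/L2 = GEH/ABFCD/- → run G
t=24: L0/L1/L2 = EH/ABFCDG/- → run E
t=25: L0/L1/L2 = EH/ABFCDG/- → run E
t=26: L0/L1/L2 = EH/ABFCDG/- → run E
t=27: L0/L1/L2 = H/ABFCDG/- → run H
t=28: L0/L1/L2 = H/ABFCDG/- → run H
t=29: L0/L1/L2 = H/ABFCDG/- → run H
t=30: L0/L1/L2 = H/ABFCDG/- → run H
t=31: L0/L1/L2 = -/ABFCDGH/- → run A
t=32: L0/L1/L2 = -/ABFCDGH/- → run A
t=33: L0/L1/L2 = -/ABFCDGH/- → run A
t=34: L0/L1/L2 = -/BFCDGH/- → run B
t=35: L0/L1/L2 = -/FCDGH/- → run F
t=36: L0/L1/L2 = -/FCDGH/- → run F
t=37: L0/L1/L2 = -/FCDGH/- → run F
t=38: L0/L1/L2 = -/FCDGH/- → run F
t=39: L0/L1/L2 = -/CDGH/- → run C
t=40: L0/L1/L2 = -/CDGH/- → run C
t=41: L0/L1/L2 = -/DGH/- → run D
t=42: L0/L1/L2 = -/DGH/- → run D
t=43: L0/L1/L2 = -/DGH/- → run D
t=44: L0/L1/L2 = -/DGH/- → run D
t=45: L0/L1/L2 = -/GH/- → run G
t=46: L0/L1/L2 = -/GH/- → run G
t=47: L0/L1/L2 = -/GH/- → run G
t=48: L0/L1/L2 = -/GH/- → run G
t=49: L0/L1/L2 = -/H/- → run H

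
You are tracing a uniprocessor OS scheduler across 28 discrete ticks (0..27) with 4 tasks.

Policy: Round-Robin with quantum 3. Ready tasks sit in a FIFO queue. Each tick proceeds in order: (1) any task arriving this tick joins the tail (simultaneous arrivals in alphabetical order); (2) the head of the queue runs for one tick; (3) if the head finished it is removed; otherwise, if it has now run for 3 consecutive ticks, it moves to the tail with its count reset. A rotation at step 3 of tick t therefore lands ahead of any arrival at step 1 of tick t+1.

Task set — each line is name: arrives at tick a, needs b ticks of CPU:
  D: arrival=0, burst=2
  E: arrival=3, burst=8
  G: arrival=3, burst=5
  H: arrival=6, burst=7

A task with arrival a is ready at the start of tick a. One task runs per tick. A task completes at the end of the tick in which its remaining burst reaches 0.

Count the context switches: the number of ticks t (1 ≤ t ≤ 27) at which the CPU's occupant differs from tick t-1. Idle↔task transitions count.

t=0: queue=[D] q_used=0 → run D
t=1: queue=[D] q_used=1 → run D
t=2: (idle)
t=3: queue=[E,G] q_used=0 → run E
t=4: queue=[E,G] q_used=1 → run E
t=5: queue=[E,G] q_used=2 → run E
t=6: queue=[G,E,H] q_used=0 → run G
t=7: queue=[G,E,H] q_used=1 → run G
t=8: queue=[G,E,H] q_used=2 → run G
t=9: queue=[E,H,G] q_used=0 → run E
t=10: queue=[E,H,G] q_used=1 → run E
t=11: queue=[E,H,G] q_used=2 → run E
t=12: queue=[H,G,E] q_used=0 → run H
t=13: queue=[H,G,E] q_used=1 → run H
t=14: queue=[H,G,E] q_used=2 → run H
t=15: queue=[G,E,H] q_used=0 → run G
t=16: queue=[G,E,H] q_used=1 → run G
t=17: queue=[E,H] q_used=0 → run E
t=18: queue=[E,H] q_used=1 → run E
t=19: queue=[H] q_used=0 → run H
t=20: queue=[H] q_used=1 → run H
t=21: queue=[H] q_used=2 → run H
t=22: queue=[H] q_used=0 → run H
t=23: (idle)
t=24: (idle)
t=25: (idle)
t=26: (idle)
t=27: (idle)

context switches = 9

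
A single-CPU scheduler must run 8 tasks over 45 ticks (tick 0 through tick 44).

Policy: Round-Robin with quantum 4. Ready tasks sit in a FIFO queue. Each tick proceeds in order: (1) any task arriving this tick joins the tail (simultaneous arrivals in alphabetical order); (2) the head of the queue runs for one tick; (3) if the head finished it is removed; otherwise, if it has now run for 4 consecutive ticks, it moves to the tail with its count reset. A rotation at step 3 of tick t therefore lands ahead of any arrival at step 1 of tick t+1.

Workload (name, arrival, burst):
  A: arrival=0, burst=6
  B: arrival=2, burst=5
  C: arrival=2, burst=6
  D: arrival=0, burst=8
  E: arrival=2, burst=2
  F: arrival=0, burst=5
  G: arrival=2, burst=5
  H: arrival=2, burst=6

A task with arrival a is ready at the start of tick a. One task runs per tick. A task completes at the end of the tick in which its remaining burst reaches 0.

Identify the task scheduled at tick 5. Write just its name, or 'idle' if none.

running at tick 5 = D

t=0: queue=[A,D,F] q_used=0 → run A
t=1: queue=[A,D,F] q_used=1 → run A
t=2: queue=[A,D,F,B,C,E,G,H] q_used=2 → run A
t=3: queue=[A,D,F,B,C,E,G,H] q_used=3 → run A
t=4: queue=[D,F,B,C,E,G,H,A] q_used=0 → run D
t=5: queue=[D,F,B,C,E,G,H,A] q_used=1 → run D
t=6: queue=[D,F,B,C,E,G,H,A] q_used=2 → run D
t=7: queue=[D,F,B,C,E,G,H,A] q_used=3 → run D
t=8: queue=[F,B,C,E,G,H,A,D] q_used=0 → run F
t=9: queue=[F,B,C,E,G,H,A,D] q_used=1 → run F
t=10: queue=[F,B,C,E,G,H,A,D] q_used=2 → run F
t=11: queue=[F,B,C,E,G,H,A,D] q_used=3 → run F
t=12: queue=[B,C,E,G,H,A,D,F] q_used=0 → run B
t=13: queue=[B,C,E,G,H,A,D,F] q_used=1 → run B
t=14: queue=[B,C,E,G,H,A,D,F] q_used=2 → run B
t=15: queue=[B,C,E,G,H,A,D,F] q_used=3 → run B
t=16: queue=[C,E,G,H,A,D,F,B] q_used=0 → run C
t=17: queue=[C,E,G,H,A,D,F,B] q_used=1 → run C
t=18: queue=[C,E,G,H,A,D,F,B] q_used=2 → run C
t=19: queue=[C,E,G,H,A,D,F,B] q_used=3 → run C
t=20: queue=[E,G,H,A,D,F,B,C] q_used=0 → run E
t=21: queue=[E,G,H,A,D,F,B,C] q_used=1 → run E
t=22: queue=[G,H,A,D,F,B,C] q_used=0 → run G
t=23: queue=[G,H,A,D,F,B,C] q_used=1 → run G
t=24: queue=[G,H,A,D,F,B,C] q_used=2 → run G
t=25: queue=[G,H,A,D,F,B,C] q_used=3 → run G
t=26: queue=[H,A,D,F,B,C,G] q_used=0 → run H
t=27: queue=[H,A,D,F,B,C,G] q_used=1 → run H
t=28: queue=[H,A,D,F,B,C,G] q_used=2 → run H
t=29: queue=[H,A,D,F,B,C,G] q_used=3 → run H
t=30: queue=[A,D,F,B,C,G,H] q_used=0 → run A
t=31: queue=[A,D,F,B,C,G,H] q_used=1 → run A
t=32: queue=[D,F,B,C,G,H] q_used=0 → run D
t=33: queue=[D,F,B,C,G,H] q_used=1 → run D
t=34: queue=[D,F,B,C,G,H] q_used=2 → run D
t=35: queue=[D,F,B,C,G,H] q_used=3 → run D
t=36: queue=[F,B,C,G,H] q_used=0 → run F
t=37: queue=[B,C,G,H] q_used=0 → run B
t=38: queue=[C,G,H] q_used=0 → run C
t=39: queue=[C,G,H] q_used=1 → run C
t=40: queue=[G,H] q_used=0 → run G
t=41: queue=[H] q_used=0 → run H
t=42: queue=[H] q_used=1 → run H
t=43: (idle)
t=44: (idle)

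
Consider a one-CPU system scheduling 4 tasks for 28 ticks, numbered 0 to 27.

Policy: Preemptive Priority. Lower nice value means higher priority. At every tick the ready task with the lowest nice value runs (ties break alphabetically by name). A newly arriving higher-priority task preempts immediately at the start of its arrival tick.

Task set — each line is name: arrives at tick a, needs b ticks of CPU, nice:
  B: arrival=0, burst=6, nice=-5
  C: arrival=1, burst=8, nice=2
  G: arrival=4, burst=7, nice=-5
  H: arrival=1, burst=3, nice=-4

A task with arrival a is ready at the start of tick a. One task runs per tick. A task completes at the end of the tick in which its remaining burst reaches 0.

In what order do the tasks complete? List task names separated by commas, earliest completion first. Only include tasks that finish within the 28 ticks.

completion order = B, G, H, C

t=0: ready={B} → run B
t=1: ready={B,C,H} → run B
t=2: ready={B,C,H} → run B
t=3: ready={B,C,H} → run B
t=4: ready={B,C,G,H} → run B
t=5: ready={B,C,G,H} → run B
t=6: ready={C,G,H} → run G
t=7: ready={C,G,H} → run G
t=8: ready={C,G,H} → run G
t=9: ready={C,G,H} → run G
t=10: ready={C,G,H} → run G
t=11: ready={C,G,H} → run G
t=12: ready={C,G,H} → run G
t=13: ready={C,H} → run H
t=14: ready={C,H} → run H
t=15: ready={C,H} → run H
t=16: ready={C} → run C
t=17: ready={C} → run C
t=18: ready={C} → run C
t=19: ready={C} → run C
t=20: ready={C} → run C
t=21: ready={C} → run C
t=22: ready={C} → run C
t=23: ready={C} → run C
t=24: (idle)
t=25: (idle)
t=26: (idle)
t=27: (idle)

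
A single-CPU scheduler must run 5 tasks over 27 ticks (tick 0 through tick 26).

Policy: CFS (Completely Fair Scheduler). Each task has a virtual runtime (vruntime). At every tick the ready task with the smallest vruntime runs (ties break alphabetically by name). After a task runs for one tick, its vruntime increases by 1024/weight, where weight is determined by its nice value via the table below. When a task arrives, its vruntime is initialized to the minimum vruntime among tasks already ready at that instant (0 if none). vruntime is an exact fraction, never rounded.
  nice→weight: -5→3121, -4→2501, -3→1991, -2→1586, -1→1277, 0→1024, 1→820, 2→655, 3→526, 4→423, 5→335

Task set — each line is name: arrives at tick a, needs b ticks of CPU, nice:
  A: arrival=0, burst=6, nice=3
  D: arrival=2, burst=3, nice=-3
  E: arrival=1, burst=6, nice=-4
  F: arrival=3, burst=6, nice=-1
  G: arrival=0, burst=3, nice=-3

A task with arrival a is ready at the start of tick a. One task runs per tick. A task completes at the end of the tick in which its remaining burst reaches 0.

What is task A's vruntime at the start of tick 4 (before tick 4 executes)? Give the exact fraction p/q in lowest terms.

t=0: vr[A=0 G=0] → run A
t=1: vr[A=512/263 E=0 G=0] → run E
t=2: vr[A=512/263 D=0 E=1024/2501 G=0] → run D
t=3: vr[A=512/263 D=1024/1991 E=1024/2501 F=0 G=0] → run F
t=4: vr[A=512/263 D=1024/1991 E=1024/2501 F=1024/1277 G=0] → run G
t=5: vr[A=512/263 D=1024/1991 E=1024/2501 F=1024/1277 G=1024/1991] → run E
t=6: vr[A=512/263 D=1024/1991 E=2048/2501 F=1024/1277 G=1024/1991] → run D
t=7: vr[A=512/263 D=2048/1991 E=2048/2501 F=1024/1277 G=1024/1991] → run G
t=8: vr[A=512/263 D=2048/1991 E=2048/2501 F=1024/1277 G=2048/1991] → run F
t=9: vr[A=512/263 D=2048/1991 E=2048/2501 F=2048/1277 G=2048/1991] → run E
t=10: vr[A=512/263 D=2048/1991 E=3072/2501 F=2048/1277 G=2048/1991] → run D
t=11: vr[A=512/263 E=3072/2501 F=2048/1277 G=2048/1991] → run G
t=12: vr[A=512/263 E=3072/2501 F=2048/1277] → run E
t=13: vr[A=512/263 E=4096/2501 F=2048/1277] → run F
t=14: vr[A=512/263 E=4096/2501 F=3072/1277] → run E
t=15: vr[A=512/263 E=5120/2501 F=3072/1277] → run A
t=16: vr[A=1024/263 E=5120/2501 F=3072/1277] → run E
t=17: vr[A=1024/263 F=3072/1277] → run F
t=18: vr[A=1024/263 F=4096/1277] → run F
t=19: vr[A=1024/263 F=5120/1277] → run A
t=20: vr[A=1536/263 F=5120/1277] → run F
t=21: vr[A=1536/263] → run A
t=22: vr[A=2048/263] → run A
t=23: vr[A=2560/263] → run A
t=24: (idle)
t=25: (idle)
t=26: (idle)

vruntime(A, start of tick 4) = 512/263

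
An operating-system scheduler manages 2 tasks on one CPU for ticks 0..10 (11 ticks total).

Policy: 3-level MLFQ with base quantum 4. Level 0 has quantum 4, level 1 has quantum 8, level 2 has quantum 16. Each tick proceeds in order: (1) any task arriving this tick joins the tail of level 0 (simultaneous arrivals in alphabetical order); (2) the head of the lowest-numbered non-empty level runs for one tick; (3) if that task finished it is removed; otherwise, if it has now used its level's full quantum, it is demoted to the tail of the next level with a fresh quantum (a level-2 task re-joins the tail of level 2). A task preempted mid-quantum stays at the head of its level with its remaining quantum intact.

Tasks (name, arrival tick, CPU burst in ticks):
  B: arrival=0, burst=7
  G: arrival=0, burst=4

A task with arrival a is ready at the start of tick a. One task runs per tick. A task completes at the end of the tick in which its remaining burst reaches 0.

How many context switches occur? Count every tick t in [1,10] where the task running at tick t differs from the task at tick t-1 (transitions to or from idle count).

t=0: L0/L1/L2 = BG/-/- → run B
t=1: L0/L1/L2 = BG/-/- → run B
t=2: L0/L1/L2 = BG/-/- → run B
t=3: L0/L1/L2 = BG/-/- → run B
t=4: L0/L1/L2 = G/B/- → run G
t=5: L0/L1/L2 = G/B/- → run G
t=6: L0/L1/L2 = G/B/- → run G
t=7: L0/L1/L2 = G/B/- → run G
t=8: L0/L1/L2 = -/B/- → run B
t=9: L0/L1/L2 = -/B/- → run B
t=10: L0/L1/L2 = -/B/- → run B

context switches = 2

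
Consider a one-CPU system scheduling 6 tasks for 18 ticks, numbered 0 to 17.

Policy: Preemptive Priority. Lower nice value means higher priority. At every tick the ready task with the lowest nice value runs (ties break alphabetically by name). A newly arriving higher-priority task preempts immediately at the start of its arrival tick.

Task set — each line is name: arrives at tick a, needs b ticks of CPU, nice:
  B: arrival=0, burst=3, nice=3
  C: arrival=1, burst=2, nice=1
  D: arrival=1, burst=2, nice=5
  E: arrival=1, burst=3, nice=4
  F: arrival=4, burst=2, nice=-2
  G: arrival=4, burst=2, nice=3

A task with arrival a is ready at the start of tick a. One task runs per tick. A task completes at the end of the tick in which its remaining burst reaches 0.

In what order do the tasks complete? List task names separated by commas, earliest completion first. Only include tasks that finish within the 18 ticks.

completion order = C, F, B, G, E, D

t=0: ready={B} → run B
t=1: ready={B,C,D,E} → run C
t=2: ready={B,C,D,E} → run C
t=3: ready={B,D,E} → run B
t=4: ready={B,D,E,F,G} → run F
t=5: ready={B,D,E,F,G} → run F
t=6: ready={B,D,E,G} → run B
t=7: ready={D,E,G} → run G
t=8: ready={D,E,G} → run G
t=9: ready={D,E} → run E
t=10: ready={D,E} → run E
t=11: ready={D,E} → run E
t=12: ready={D} → run D
t=13: ready={D} → run D
t=14: (idle)
t=15: (idle)
t=16: (idle)
t=17: (idle)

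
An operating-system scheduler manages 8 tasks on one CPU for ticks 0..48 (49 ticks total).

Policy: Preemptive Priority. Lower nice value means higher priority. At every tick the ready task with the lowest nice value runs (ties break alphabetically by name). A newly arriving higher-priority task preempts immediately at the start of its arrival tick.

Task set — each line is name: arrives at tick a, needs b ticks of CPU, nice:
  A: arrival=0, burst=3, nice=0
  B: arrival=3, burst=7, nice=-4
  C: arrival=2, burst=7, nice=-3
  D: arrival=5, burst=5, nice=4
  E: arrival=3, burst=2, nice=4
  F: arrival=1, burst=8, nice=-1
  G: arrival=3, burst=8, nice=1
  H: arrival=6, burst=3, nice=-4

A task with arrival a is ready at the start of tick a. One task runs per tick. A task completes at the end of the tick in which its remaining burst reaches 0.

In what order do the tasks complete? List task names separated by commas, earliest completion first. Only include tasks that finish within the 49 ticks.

t=0: ready={A} → run A
t=1: ready={A,F} → run F
t=2: ready={A,C,F} → run C
t=3: ready={A,B,C,E,F,G} → run B
t=4: ready={A,B,C,E,F,G} → run B
t=5: ready={A,B,C,D,E,F,G} → run B
t=6: ready={A,B,C,D,E,F,G,H} → run B
t=7: ready={A,B,C,D,E,F,G,H} → run B
t=8: ready={A,B,C,D,E,F,G,H} → run B
t=9: ready={A,B,C,D,E,F,G,H} → run B
t=10: ready={A,C,D,E,F,G,H} → run H
t=11: ready={A,C,D,E,F,G,H} → run H
t=12: ready={A,C,D,E,F,G,H} → run H
t=13: ready={A,C,D,E,F,G} → run C
t=14: ready={A,C,D,E,F,G} → run C
t=15: ready={A,C,D,E,F,G} → run C
t=16: ready={A,C,D,E,F,G} → run C
t=17: ready={A,C,D,E,F,G} → run C
t=18: ready={A,C,D,E,F,G} → run C
t=19: ready={A,D,E,F,G} → run F
t=20: ready={A,D,E,F,G} → run F
t=21: ready={A,D,E,F,G} → run F
t=22: ready={A,D,E,F,G} → run F
t=23: ready={A,D,E,F,G} → run F
t=24: ready={A,D,E,F,G} → run F
t=25: ready={A,D,E,F,G} → run F
t=26: ready={A,D,E,G} → run A
t=27: ready={A,D,E,G} → run A
t=28: ready={D,E,G} → run G
t=29: ready={D,E,G} → run G
t=30: ready={D,E,G} → run G
t=31: ready={D,E,G} → run G
t=32: ready={D,E,G} → run G
t=33: ready={D,E,G} → run G
t=34: ready={D,E,G} → run G
t=35: ready={D,E,G} → run G
t=36: ready={D,E} → run D
t=37: ready={D,E} → run D
t=38: ready={D,E} → run D
t=39: ready={D,E} → run D
t=40: ready={D,E} → run D
t=41: ready={E} → run E
t=42: ready={E} → run E
t=43: (idle)
t=44: (idle)
t=45: (idle)
t=46: (idle)
t=47: (idle)
t=48: (idle)

completion order = B, H, C, F, A, G, D, E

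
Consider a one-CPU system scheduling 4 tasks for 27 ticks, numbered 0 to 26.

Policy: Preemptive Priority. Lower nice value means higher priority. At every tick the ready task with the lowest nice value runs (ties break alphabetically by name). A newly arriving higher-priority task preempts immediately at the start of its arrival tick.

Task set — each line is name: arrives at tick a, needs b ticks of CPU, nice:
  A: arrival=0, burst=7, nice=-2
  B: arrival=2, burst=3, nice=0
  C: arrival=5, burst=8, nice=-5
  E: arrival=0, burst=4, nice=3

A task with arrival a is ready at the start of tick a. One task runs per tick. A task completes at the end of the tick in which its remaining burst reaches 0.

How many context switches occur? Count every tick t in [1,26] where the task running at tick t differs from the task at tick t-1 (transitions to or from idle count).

t=0: ready={A,E} → run A
t=1: ready={A,E} → run A
t=2: ready={A,B,E} → run A
t=3: ready={A,B,E} → run A
t=4: ready={A,B,E} → run A
t=5: ready={A,B,C,E} → run C
t=6: ready={A,B,C,E} → run C
t=7: ready={A,B,C,E} → run C
t=8: ready={A,B,C,E} → run C
t=9: ready={A,B,C,E} → run C
t=10: ready={A,B,C,E} → run C
t=11: ready={A,B,C,E} → run C
t=12: ready={A,B,C,E} → run C
t=13: ready={A,B,E} → run A
t=14: ready={A,B,E} → run A
t=15: ready={B,E} → run B
t=16: ready={B,E} → run B
t=17: ready={B,E} → run B
t=18: ready={E} → run E
t=19: ready={E} → run E
t=20: ready={E} → run E
t=21: ready={E} → run E
t=22: (idle)
t=23: (idle)
t=24: (idle)
t=25: (idle)
t=26: (idle)

context switches = 5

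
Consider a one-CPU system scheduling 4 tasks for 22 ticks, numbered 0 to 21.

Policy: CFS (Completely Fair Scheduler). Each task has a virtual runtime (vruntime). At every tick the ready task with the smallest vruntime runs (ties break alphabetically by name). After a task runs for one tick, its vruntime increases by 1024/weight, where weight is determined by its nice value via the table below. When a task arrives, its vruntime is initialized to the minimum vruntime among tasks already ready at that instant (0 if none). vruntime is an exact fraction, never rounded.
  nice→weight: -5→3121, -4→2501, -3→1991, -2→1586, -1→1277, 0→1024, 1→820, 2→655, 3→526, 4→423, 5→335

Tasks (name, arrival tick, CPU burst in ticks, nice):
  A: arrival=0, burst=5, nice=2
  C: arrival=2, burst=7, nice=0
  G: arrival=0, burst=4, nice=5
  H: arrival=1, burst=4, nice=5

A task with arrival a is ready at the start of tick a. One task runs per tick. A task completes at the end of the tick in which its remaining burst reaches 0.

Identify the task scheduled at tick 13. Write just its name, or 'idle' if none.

running at tick 13 = C

t=0: vr[A=0 G=0] → run A
t=1: vr[A=1024/655 G=0 H=0] → run G
t=2: vr[A=1024/655 C=0 G=1024/335 H=0] → run C
t=3: vr[A=1024/655 C=1 G=1024/335 H=0] → run H
t=4: vr[A=1024/655 C=1 G=1024/335 H=1024/335] → run C
t=5: vr[A=1024/655 C=2 G=1024/335 H=1024/335] → run A
t=6: vr[A=2048/655 C=2 G=1024/335 H=1024/335] → run C
t=7: vr[A=2048/655 C=3 G=1024/335 H=1024/335] → run C
t=8: vr[A=2048/655 C=4 G=1024/335 H=1024/335] → run G
t=9: vr[A=2048/655 C=4 G=2048/335 H=1024/335] → run H
t=10: vr[A=2048/655 C=4 G=2048/335 H=2048/335] → run A
t=11: vr[A=3072/655 C=4 G=2048/335 H=2048/335] → run C
t=12: vr[A=3072/655 C=5 G=2048/335 H=2048/335] → run A
t=13: vr[A=4096/655 C=5 G=2048/335 H=2048/335] → run C
t=14: vr[A=4096/655 C=6 G=2048/335 H=2048/335] → run C
t=15: vr[A=4096/655 G=2048/335 H=2048/335] → run G
t=16: vr[A=4096/655 G=3072/335 H=2048/335] → run H
t=17: vr[A=4096/655 G=3072/335 H=3072/335] → run A
t=18: vr[G=3072/335 H=3072/335] → run G
t=19: vr[H=3072/335] → run H
t=20: (idle)
t=21: (idle)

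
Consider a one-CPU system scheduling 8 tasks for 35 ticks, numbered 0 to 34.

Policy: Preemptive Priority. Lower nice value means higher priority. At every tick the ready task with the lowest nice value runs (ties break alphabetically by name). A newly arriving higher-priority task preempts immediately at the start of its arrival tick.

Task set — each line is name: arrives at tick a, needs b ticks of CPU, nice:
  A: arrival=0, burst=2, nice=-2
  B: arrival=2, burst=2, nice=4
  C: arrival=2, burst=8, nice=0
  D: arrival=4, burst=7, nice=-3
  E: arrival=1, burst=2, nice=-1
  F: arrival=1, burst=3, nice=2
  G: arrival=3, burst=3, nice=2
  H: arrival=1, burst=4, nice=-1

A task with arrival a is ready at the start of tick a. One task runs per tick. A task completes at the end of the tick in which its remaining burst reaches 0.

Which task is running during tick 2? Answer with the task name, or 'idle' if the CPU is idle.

running at tick 2 = E

t=0: ready={A} → run A
t=1: ready={A,E,F,H} → run A
t=2: ready={B,C,E,F,H} → run E
t=3: ready={B,C,E,F,G,H} → run E
t=4: ready={B,C,D,F,G,H} → run D
t=5: ready={B,C,D,F,G,H} → run D
t=6: ready={B,C,D,F,G,H} → run D
t=7: ready={B,C,D,F,G,H} → run D
t=8: ready={B,C,D,F,G,H} → run D
t=9: ready={B,C,D,F,G,H} → run D
t=10: ready={B,C,D,F,G,H} → run D
t=11: ready={B,C,F,G,H} → run H
t=12: ready={B,C,F,G,H} → run H
t=13: ready={B,C,F,G,H} → run H
t=14: ready={B,C,F,G,H} → run H
t=15: ready={B,C,F,G} → run C
t=16: ready={B,C,F,G} → run C
t=17: ready={B,C,F,G} → run C
t=18: ready={B,C,F,G} → run C
t=19: ready={B,C,F,G} → run C
t=20: ready={B,C,F,G} → run C
t=21: ready={B,C,F,G} → run C
t=22: ready={B,C,F,G} → run C
t=23: ready={B,F,G} → run F
t=24: ready={B,F,G} → run F
t=25: ready={B,F,G} → run F
t=26: ready={B,G} → run G
t=27: ready={B,G} → run G
t=28: ready={B,G} → run G
t=29: ready={B} → run B
t=30: ready={B} → run B
t=31: (idle)
t=32: (idle)
t=33: (idle)
t=34: (idle)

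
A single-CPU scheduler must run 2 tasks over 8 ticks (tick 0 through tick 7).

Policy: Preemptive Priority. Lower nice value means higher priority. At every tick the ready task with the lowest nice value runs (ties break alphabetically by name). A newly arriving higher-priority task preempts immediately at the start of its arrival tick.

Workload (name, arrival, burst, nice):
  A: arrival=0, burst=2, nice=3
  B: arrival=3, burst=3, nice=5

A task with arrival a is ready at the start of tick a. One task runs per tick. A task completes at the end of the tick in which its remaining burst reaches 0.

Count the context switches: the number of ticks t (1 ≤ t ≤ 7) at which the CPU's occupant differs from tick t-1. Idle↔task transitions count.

t=0: ready={A} → run A
t=1: ready={A} → run A
t=2: (idle)
t=3: ready={B} → run B
t=4: ready={B} → run B
t=5: ready={B} → run B
t=6: (idle)
t=7: (idle)

context switches = 3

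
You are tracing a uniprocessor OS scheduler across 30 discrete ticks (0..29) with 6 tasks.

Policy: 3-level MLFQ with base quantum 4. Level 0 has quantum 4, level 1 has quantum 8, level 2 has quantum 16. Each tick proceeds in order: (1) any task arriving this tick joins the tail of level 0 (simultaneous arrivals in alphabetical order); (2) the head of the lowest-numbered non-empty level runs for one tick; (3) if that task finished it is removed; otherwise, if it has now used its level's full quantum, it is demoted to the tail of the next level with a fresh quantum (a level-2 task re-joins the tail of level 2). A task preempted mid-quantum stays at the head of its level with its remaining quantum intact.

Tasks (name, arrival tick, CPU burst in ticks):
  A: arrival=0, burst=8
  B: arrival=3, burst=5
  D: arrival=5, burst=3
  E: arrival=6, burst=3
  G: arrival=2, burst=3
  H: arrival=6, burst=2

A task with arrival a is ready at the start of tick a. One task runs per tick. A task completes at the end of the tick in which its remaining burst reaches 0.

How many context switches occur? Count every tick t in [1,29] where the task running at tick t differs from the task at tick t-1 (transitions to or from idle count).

context switches = 8

t=0: L0/L1/L2 = A/-/- → run A
t=1: L0/L1/L2 = A/-/- → run A
t=2: L0/L1/L2 = AG/-/- → run A
t=3: L0/L1/L2 = AGB/-/- → run A
t=4: L0/L1/L2 = GB/A/- → run G
t=5: L0/L1/L2 = GBD/A/- → run G
t=6: L0/L1/L2 = GBDEH/A/- → run G
t=7: L0/L1/L2 = BDEH/A/- → run B
t=8: L0/L1/L2 = BDEH/A/- → run B
t=9: L0/L1/L2 = BDEH/A/- → run B
t=10: L0/L1/L2 = BDEH/A/- → run B
t=11: L0/L1/L2 = DEH/AB/- → run D
t=12: L0/L1/L2 = DEH/AB/- → run D
t=13: L0/L1/L2 = DEH/AB/- → run D
t=14: L0/L1/L2 = EH/AB/- → run E
t=15: L0/L1/L2 = EH/AB/- → run E
t=16: L0/L1/L2 = EH/AB/- → run E
t=17: L0/L1/L2 = H/AB/- → run H
t=18: L0/L1/L2 = H/AB/- → run H
t=19: L0/L1/L2 = -/AB/- → run A
t=20: L0/L1/L2 = -/AB/- → run A
t=21: L0/L1/L2 = -/AB/- → run A
t=22: L0/L1/L2 = -/AB/- → run A
t=23: L0/L1/L2 = -/B/- → run B
t=24: (idle)
t=25: (idle)
t=26: (idle)
t=27: (idle)
t=28: (idle)
t=29: (idle)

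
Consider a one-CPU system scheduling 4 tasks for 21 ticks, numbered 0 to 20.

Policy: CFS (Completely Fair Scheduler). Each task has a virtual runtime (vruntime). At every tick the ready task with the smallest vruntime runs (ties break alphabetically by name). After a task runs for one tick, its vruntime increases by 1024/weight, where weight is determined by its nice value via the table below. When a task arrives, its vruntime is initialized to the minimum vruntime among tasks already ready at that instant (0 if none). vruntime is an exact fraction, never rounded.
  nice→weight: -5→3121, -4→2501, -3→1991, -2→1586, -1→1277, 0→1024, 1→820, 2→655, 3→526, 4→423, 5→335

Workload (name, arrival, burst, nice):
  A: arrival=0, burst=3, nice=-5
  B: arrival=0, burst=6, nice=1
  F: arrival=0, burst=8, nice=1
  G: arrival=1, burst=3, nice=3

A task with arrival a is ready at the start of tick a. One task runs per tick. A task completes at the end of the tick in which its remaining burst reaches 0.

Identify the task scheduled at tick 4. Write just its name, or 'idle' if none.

t=0: vr[A=0 B=0 F=0] → run A
t=1: vr[A=1024/3121 B=0 F=0 G=0] → run B
t=2: vr[A=1024/3121 B=256/205 F=0 G=0] → run F
t=3: vr[A=1024/3121 B=256/205 F=256/205 G=0] → run G
t=4: vr[A=1024/3121 B=256/205 F=256/205 G=512/263] → run A
t=5: vr[A=2048/3121 B=256/205 F=256/205 G=512/263] → run A
t=6: vr[B=256/205 F=256/205 G=512/263] → run B
t=7: vr[B=512/205 F=256/205 G=512/263] → run F
t=8: vr[B=512/205 F=512/205 G=512/263] → run G
t=9: vr[B=512/205 F=512/205 G=1024/263] → run B
t=10: vr[B=768/205 F=512/205 G=1024/263] → run F
t=11: vr[B=768/205 F=768/205 G=1024/263] → run B
t=12: vr[B=1024/205 F=768/205 G=1024/263] → run F
t=13: vr[B=1024/205 F=1024/205 G=1024/263] → run G
t=14: vr[B=1024/205 F=1024/205] → run B
t=15: vr[B=256/41 F=1024/205] → run F
t=16: vr[B=256/41 F=256/41] → run B
t=17: vr[F=256/41] → run F
t=18: vr[F=1536/205] → run F
t=19: vr[F=1792/205] → run F
t=20: (idle)

running at tick 4 = A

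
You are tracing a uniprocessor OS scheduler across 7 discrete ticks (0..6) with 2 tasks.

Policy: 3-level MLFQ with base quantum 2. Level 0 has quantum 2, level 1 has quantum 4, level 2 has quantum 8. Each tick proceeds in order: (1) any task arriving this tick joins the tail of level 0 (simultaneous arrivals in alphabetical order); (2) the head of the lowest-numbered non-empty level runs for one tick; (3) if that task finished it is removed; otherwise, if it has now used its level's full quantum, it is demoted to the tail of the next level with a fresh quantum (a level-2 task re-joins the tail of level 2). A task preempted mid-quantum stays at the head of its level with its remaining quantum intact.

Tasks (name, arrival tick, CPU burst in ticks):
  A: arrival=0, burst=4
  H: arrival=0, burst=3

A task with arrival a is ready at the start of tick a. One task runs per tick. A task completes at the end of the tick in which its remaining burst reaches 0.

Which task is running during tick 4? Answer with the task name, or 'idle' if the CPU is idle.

t=0: L0/L1/L2 = AH/-/- → run A
t=1: L0/L1/L2 = AH/-/- → run A
t=2: L0/L1/L2 = H/A/- → run H
t=3: L0/L1/L2 = H/A/- → run H
t=4: L0/L1/L2 = -/AH/- → run A
t=5: L0/L1/L2 = -/AH/- → run A
t=6: L0/L1/L2 = -/H/- → run H

running at tick 4 = A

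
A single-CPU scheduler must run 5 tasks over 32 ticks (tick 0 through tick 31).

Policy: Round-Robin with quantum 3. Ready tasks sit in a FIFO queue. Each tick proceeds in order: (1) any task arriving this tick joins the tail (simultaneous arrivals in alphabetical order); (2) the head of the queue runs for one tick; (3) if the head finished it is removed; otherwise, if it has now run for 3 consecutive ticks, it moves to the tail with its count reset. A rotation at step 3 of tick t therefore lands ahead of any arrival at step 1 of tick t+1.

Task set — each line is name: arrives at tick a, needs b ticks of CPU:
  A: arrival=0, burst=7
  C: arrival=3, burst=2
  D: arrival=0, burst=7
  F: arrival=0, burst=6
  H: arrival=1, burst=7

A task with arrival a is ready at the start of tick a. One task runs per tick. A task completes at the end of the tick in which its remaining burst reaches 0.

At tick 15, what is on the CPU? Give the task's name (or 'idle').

running at tick 15 = C

t=0: queue=[A,D,F] q_used=0 → run A
t=1: queue=[A,D,F,H] q_used=1 → run A
t=2: queue=[A,D,F,H] q_used=2 → run A
t=3: queue=[D,F,H,A,C] q_used=0 → run D
t=4: queue=[D,F,H,A,C] q_used=1 → run D
t=5: queue=[D,F,H,A,C] q_used=2 → run D
t=6: queue=[F,H,A,C,D] q_used=0 → run F
t=7: queue=[F,H,A,C,D] q_used=1 → run F
t=8: queue=[F,H,A,C,D] q_used=2 → run F
t=9: queue=[H,A,C,D,F] q_used=0 → run H
t=10: queue=[H,A,C,D,F] q_used=1 → run H
t=11: queue=[H,A,C,D,F] q_used=2 → run H
t=12: queue=[A,C,D,F,H] q_used=0 → run A
t=13: queue=[A,C,D,F,H] q_used=1 → run A
t=14: queue=[A,C,D,F,H] q_used=2 → run A
t=15: queue=[C,D,F,H,A] q_used=0 → run C
t=16: queue=[C,D,F,H,A] q_used=1 → run C
t=17: queue=[D,F,H,A] q_used=0 → run D
t=18: queue=[D,F,H,A] q_used=1 → run D
t=19: queue=[D,F,H,A] q_used=2 → run D
t=20: queue=[F,H,A,D] q_used=0 → run F
t=21: queue=[F,H,A,D] q_used=1 → run F
t=22: queue=[F,H,A,D] q_used=2 → run F
t=23: queue=[H,A,D] q_used=0 → run H
t=24: queue=[H,A,D] q_used=1 → run H
t=25: queue=[H,A,D] q_used=2 → run H
t=26: queue=[A,D,H] q_used=0 → run A
t=27: queue=[D,H] q_used=0 → run D
t=28: queue=[H] q_used=0 → run H
t=29: (idle)
t=30: (idle)
t=31: (idle)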